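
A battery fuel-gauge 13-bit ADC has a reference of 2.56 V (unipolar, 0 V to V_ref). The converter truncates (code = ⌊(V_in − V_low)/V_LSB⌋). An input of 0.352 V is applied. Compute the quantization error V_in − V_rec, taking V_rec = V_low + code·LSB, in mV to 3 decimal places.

LSB = 2.56/2^13 = 312.50 µV.
Scaled input = 1126.4000 LSBs, so code = 1126.
V_rec = 0 + 1126·0.0003125 = 0.351875 V.
Difference: 0.000125 V → 0.125 mV.

0.125 mV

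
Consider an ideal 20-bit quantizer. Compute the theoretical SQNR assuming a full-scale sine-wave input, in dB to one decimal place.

122.2 dB

SNR ≈ 6.02·N + 1.76 dB = 6.02·20 + 1.76 = 122.16 dB.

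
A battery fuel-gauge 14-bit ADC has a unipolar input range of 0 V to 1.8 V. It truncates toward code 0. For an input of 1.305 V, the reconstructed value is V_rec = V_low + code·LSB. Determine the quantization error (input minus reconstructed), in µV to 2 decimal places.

43.95 µV

One LSB is 1.8 V / 16384 = 109.86 µV.
(V_in − V_low)/LSB = (1.305 − 0)/0.000109863 = 11878.4000 → code 11878 (floor).
Code 11878 maps back to 0 + 11878×0.000109863 V = 1.3049561 V.
V_in − V_rec = 4.39453e-05 V = 43.95 µV.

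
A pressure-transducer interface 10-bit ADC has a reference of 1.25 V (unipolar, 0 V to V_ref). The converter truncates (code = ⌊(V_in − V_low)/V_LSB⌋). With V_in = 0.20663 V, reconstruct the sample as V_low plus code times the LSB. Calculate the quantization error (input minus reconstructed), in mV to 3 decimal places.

LSB = 1.25/2^10 = 1.221 mV.
(0.20663 − 0)/0.0012207 = 169.2713; ⌊·⌋ gives code 169.
Reconstructed: 0.20629883 V.
Difference: 0.000331172 V → 0.331 mV.

0.331 mV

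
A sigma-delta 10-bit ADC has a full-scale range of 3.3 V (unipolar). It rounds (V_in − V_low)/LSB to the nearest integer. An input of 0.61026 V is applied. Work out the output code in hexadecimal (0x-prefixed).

Full-scale span = 3.3 V; LSB = 3.3/2^10 = 3.223 mV.
Input sits at 189.366 steps above V_low.
So the output code is 189.
In hexadecimal (0x-prefixed): 0xBD.

code 0xBD (decimal 189)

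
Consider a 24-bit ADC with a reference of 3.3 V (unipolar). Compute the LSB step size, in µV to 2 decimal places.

0.20 µV

Full-scale span = 3.3 V.
LSB = 3.3 / 2^24 = 3.3 / 16777216 = 1.96695e-07 V = 0.20 µV.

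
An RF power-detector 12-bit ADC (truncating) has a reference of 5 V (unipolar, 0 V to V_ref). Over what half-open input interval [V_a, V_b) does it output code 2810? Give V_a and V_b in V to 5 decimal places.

LSB = 5/2^12 = 1.221 mV.
V_a = V_low + 2810·LSB = 3.43018 V; V_b = V_low + 2811·LSB = 3.4314 V.

[3.43018 V, 3.43140 V)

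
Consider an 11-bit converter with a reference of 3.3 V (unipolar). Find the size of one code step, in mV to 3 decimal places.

Full-scale span = 3.3 V.
LSB = 3.3 / 2^11 = 3.3 / 2048 = 0.00161133 V = 1.611 mV.

1.611 mV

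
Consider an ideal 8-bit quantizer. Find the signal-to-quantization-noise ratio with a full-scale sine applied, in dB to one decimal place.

49.9 dB

SNR ≈ 6.02·N + 1.76 dB = 6.02·8 + 1.76 = 49.92 dB.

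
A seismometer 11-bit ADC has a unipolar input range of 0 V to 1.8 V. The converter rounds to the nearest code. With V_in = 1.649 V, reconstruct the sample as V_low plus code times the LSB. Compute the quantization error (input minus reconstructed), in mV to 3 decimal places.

0.172 mV

One LSB is 1.8 V / 2048 = 0.879 mV.
(1.649 − 0)/0.000878906 = 1876.1956; round gives code 1876.
Code 1876 maps back to 0 + 1876×0.000878906 V = 1.6488281 V.
Difference: 0.000171875 V → 0.172 mV.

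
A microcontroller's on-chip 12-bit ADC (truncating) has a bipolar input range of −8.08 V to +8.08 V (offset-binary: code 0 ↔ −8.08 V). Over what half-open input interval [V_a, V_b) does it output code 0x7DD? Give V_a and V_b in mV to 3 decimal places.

[-138.086 mV, -134.141 mV)

LSB = 16.16/2^12 = 3.945 mV.
Code 0x7DD = 2013 decimal.
V_a = V_low + 2013·LSB = -0.138086 V; V_b = V_low + 2014·LSB = -0.134141 V.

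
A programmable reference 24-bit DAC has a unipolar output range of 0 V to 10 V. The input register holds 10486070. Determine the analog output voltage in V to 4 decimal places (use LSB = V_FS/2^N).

6.2502 V

LSB = 10 V / 2^24 = 0.60 µV.
V_out = 0 + 10486070 × 5.96046e-07 V = 6.25018 V.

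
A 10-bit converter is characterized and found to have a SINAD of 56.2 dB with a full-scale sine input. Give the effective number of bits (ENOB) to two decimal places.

ENOB = (SINAD − 1.76) / 6.02 = (56.2 − 1.76)/6.02 = 9.043.

9.04 bits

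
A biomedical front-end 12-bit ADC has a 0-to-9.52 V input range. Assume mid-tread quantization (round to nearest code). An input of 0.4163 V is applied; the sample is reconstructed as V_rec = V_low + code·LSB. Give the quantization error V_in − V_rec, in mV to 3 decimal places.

LSB = 9.52/2^12 = 2.324 mV.
(V_in − V_low)/LSB = (0.4163 − 0)/0.00232422 = 179.1139 → code 179 (round).
Code 179 maps back to 0 + 179×0.00232422 V = 0.41603516 V.
V_in − V_rec = 0.000264844 V = 0.265 mV.

0.265 mV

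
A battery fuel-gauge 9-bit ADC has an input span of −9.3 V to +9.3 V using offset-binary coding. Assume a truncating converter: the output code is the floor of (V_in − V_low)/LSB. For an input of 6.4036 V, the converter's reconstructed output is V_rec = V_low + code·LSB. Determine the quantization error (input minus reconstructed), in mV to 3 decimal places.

LSB = 18.6/2^9 = 36.328 mV.
(V_in − V_low)/LSB = (6.4036 − (−9.3))/0.0363281 = 432.2711 → code 432 (floor).
Code 432 maps back to (−9.3) + 432×0.0363281 V = 6.39375 V.
Error = 6.4036 − 6.39375 = 0.00985 V = 9.850 mV.

9.850 mV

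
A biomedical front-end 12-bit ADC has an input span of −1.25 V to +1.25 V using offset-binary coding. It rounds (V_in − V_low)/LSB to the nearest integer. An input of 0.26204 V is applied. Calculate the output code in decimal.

code 2477

With 4096 levels over 2.5 V, one step is 0.610 mV.
(0.26204 − (−1.25)) / 0.000610352 = 2477.326 LSBs.
So the output code is 2477.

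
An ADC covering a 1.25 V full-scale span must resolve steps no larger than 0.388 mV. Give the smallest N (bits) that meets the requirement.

Number of steps required ≥ 1.25 V / 0.388 mV = 3221.65.
Need 2^N ≥ 3221.65; 2^11 = 2048, 2^12 = 4096.
Minimum N = 12.

12 bits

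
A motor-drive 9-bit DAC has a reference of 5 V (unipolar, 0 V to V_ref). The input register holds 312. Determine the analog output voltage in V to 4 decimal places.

3.0469 V

LSB = 5 V / 2^9 = 9.766 mV.
V_out = 0 + 312 × 0.00976562 V = 3.04688 V.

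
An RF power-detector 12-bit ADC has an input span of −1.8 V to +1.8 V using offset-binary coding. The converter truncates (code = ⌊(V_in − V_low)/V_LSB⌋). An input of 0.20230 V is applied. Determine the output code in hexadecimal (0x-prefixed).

code 0x8E6 (decimal 2278)

With 4096 levels over 3.6 V, one step is 0.879 mV.
(V_in − V_low)/LSB = (0.20230 − (−1.8)) / 0.000878906 = 2278.172.
So the output code is 2278.
In hexadecimal (0x-prefixed): 0x8E6.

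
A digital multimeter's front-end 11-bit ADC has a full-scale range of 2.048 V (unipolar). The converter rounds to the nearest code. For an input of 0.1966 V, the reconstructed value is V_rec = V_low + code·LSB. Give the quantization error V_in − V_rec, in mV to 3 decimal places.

Step size: 2.048 V ÷ 2^11 = 1.000 mV.
Scaled input = 196.6000 LSBs, so code = 197.
Reconstructed: 0.197 V.
Difference: -0.0004 V → -0.400 mV.

-0.400 mV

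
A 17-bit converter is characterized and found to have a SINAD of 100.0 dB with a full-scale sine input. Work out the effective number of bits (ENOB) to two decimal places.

16.32 bits

ENOB = (SINAD − 1.76) / 6.02 = (100.0 − 1.76)/6.02 = 16.319.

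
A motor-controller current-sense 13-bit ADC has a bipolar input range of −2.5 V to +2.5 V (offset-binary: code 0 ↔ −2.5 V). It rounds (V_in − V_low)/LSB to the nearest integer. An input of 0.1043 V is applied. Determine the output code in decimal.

With 8192 levels over 5 V, one step is 0.610 mV.
(V_in − V_low)/LSB = (0.1043 − (−2.5)) / 0.000610352 = 4266.885.
round(4266.885) = 4267.

code 4267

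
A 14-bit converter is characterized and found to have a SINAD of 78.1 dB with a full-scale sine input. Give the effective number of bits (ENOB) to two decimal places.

ENOB = (SINAD − 1.76) / 6.02 = (78.1 − 1.76)/6.02 = 12.681.

12.68 bits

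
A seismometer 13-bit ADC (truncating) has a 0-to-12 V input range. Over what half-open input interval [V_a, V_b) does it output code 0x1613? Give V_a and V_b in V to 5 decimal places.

LSB = 12/2^13 = 1.465 mV.
Code 0x1613 = 5651 decimal.
V_a = V_low + 5651·LSB = 8.27783 V; V_b = V_low + 5652·LSB = 8.2793 V.

[8.27783 V, 8.27930 V)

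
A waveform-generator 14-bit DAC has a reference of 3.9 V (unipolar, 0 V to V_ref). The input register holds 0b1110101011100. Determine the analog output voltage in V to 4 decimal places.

LSB = 3.9 V / 2^14 = 238.04 µV.
Code 0b1110101011100 = 7516 decimal.
V_out = 0 + 7516 × 0.000238037 V = 1.78909 V.

1.7891 V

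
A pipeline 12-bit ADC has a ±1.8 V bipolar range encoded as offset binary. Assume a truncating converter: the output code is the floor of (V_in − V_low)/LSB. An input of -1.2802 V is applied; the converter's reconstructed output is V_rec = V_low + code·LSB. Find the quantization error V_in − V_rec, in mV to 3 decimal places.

0.366 mV

Step size: 3.6 V ÷ 2^12 = 0.879 mV.
Scaled input = 591.4169 LSBs, so code = 591.
Code 591 maps back to (−1.8) + 591×0.000878906 V = -1.2805664 V.
V_in − V_rec = 0.000366406 V = 0.366 mV.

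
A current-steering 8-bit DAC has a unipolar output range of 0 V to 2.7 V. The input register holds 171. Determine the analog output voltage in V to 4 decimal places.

1.8035 V

LSB = 2.7 V / 2^8 = 10.547 mV.
V_out = 0 + 171 × 0.0105469 V = 1.80352 V.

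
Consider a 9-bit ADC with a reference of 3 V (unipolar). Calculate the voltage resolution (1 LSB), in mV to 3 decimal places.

5.859 mV

Full-scale span = 3 V.
LSB = 3 / 2^9 = 3 / 512 = 0.00585938 V = 5.859 mV.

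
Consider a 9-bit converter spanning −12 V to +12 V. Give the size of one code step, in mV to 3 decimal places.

Full-scale span = 24 V.
LSB = 24 / 2^9 = 24 / 512 = 0.046875 V = 46.875 mV.

46.875 mV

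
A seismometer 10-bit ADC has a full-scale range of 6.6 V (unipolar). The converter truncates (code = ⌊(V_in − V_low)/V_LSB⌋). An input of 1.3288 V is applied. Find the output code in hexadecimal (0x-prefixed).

code 0xCE (decimal 206)

LSB = 6.6 V / 1024 = 6.445 mV.
(1.3288 − 0) / 0.00644531 = 206.165 LSBs.
Floor → code 206.
In hexadecimal (0x-prefixed): 0xCE.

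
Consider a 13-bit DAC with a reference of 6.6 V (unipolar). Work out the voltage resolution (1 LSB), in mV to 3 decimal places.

Full-scale span = 6.6 V.
LSB = 6.6 / 2^13 = 6.6 / 8192 = 0.000805664 V = 0.806 mV.

0.806 mV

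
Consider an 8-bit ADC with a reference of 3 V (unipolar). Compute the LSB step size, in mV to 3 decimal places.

Full-scale span = 3 V.
LSB = 3 / 2^8 = 3 / 256 = 0.0117188 V = 11.719 mV.

11.719 mV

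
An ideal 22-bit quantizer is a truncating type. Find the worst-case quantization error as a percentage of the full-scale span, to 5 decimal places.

Truncating → worst-case error = 1 LSB = V_FS/2^22, so 100/4194304 = 2.38419e-05 % of full scale.

0.00002 %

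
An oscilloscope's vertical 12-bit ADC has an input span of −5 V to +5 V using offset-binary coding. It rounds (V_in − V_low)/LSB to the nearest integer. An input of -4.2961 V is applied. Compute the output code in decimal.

Full-scale span = 10 V; LSB = 10/2^12 = 2.441 mV.
(V_in − V_low)/LSB = (-4.2961 − (−5)) / 0.00244141 = 288.317.
round(288.317) = 288.

code 288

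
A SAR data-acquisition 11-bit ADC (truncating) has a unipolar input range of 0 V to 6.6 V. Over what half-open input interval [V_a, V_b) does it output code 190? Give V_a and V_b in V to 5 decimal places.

[0.61230 V, 0.61553 V)

LSB = 6.6/2^11 = 3.223 mV.
V_a = V_low + 190·LSB = 0.612305 V; V_b = V_low + 191·LSB = 0.615527 V.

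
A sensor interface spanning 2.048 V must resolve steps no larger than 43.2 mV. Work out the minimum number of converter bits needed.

6 bits

Number of steps required ≥ 2.048 V / 43.2 mV = 47.41.
Need 2^N ≥ 47.41; 2^5 = 32, 2^6 = 64.
Minimum N = 6.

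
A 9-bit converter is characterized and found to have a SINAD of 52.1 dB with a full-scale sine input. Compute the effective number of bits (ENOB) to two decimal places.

8.36 bits

ENOB = (SINAD − 1.76) / 6.02 = (52.1 − 1.76)/6.02 = 8.362.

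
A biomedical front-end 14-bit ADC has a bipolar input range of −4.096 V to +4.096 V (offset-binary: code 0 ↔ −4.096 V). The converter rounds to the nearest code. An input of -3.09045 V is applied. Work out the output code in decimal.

code 2011

LSB = 8.192 V / 16384 = 0.500 mV.
(V_in − V_low)/LSB = (-3.09045 − (−4.096)) / 0.0005 = 2011.100.
round(2011.100) = 2011.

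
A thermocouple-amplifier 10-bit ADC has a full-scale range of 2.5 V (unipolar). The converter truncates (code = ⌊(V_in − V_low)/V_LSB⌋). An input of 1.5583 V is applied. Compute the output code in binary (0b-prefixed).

code 0b1001111110 (decimal 638)

Full-scale span = 2.5 V; LSB = 2.5/2^10 = 2.441 mV.
Input sits at 638.280 steps above V_low.
Floor → code 638.
In binary (0b-prefixed): 0b1001111110.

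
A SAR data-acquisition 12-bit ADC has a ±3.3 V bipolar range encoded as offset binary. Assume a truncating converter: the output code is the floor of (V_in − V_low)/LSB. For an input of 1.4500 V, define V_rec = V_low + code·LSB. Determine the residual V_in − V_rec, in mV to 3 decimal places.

1.416 mV

One LSB is 6.6 V / 4096 = 1.611 mV.
(1.4500 − (−3.3))/0.00161133 = 2947.8788; ⌊·⌋ gives code 2947.
Code 2947 maps back to (−3.3) + 2947×0.00161133 V = 1.448584 V.
V_in − V_rec = 0.00141602 V = 1.416 mV.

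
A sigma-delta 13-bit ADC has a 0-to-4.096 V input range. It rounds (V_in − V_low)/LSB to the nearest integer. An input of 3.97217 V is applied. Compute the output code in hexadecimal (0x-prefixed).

code 0x1F08 (decimal 7944)

LSB = 4.096 V / 8192 = 0.500 mV.
(3.97217 − 0) / 0.0005 = 7944.340 LSBs.
Round → code 7944.
In hexadecimal (0x-prefixed): 0x1F08.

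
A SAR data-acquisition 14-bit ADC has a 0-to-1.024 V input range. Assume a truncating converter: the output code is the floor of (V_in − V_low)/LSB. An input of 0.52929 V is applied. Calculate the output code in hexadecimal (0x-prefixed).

code 0x2114 (decimal 8468)

LSB = 1.024 V / 16384 = 62.50 µV.
Input sits at 8468.640 steps above V_low.
⌊·⌋(8468.640) = 8468.
In hexadecimal (0x-prefixed): 0x2114.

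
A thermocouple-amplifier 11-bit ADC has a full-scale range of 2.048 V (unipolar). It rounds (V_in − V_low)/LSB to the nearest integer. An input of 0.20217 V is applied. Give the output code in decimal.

With 2048 levels over 2.048 V, one step is 1.000 mV.
(V_in − V_low)/LSB = (0.20217 − 0) / 0.001 = 202.170.
Round → code 202.

code 202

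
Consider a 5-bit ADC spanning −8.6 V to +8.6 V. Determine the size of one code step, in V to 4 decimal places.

0.5375 V

Full-scale span = 17.2 V.
LSB = 17.2 / 2^5 = 17.2 / 32 = 0.5375 V = 0.5375 V.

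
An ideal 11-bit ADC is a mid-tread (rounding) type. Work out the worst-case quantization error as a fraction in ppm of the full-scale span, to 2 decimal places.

Rounding → worst-case error = ½ LSB = V_FS/2^12, so 1e+06/4096 = 244.141 ppm of full scale.

244.14 ppm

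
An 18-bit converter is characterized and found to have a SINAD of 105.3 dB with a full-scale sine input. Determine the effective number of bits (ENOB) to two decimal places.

17.20 bits

ENOB = (SINAD − 1.76) / 6.02 = (105.3 − 1.76)/6.02 = 17.199.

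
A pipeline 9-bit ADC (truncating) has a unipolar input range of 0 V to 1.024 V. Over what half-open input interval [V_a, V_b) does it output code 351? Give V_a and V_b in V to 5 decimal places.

[0.70200 V, 0.70400 V)

LSB = 1.024/2^9 = 2.000 mV.
V_a = V_low + 351·LSB = 0.702 V; V_b = V_low + 352·LSB = 0.704 V.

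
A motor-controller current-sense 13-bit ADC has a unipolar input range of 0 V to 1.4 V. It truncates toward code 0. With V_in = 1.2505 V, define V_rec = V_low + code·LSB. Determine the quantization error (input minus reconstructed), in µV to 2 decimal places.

LSB = 1.4/2^13 = 170.90 µV.
(V_in − V_low)/LSB = (1.2505 − 0)/0.000170898 = 7317.2114 → code 7317 (floor).
V_rec = 0 + 7317·0.000170898 = 1.2504639 V.
Difference: 3.61328e-05 V → 36.13 µV.

36.13 µV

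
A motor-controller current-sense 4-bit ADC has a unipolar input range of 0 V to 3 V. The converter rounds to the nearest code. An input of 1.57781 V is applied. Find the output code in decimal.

code 8

Full-scale span = 3 V; LSB = 3/2^4 = 187.500 mV.
Input sits at 8.415 steps above V_low.
So the output code is 8.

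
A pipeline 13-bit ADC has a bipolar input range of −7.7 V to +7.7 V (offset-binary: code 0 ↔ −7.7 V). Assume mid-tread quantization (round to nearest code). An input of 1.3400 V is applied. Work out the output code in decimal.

With 8192 levels over 15.4 V, one step is 1.880 mV.
(1.3400 − (−7.7)) / 0.00187988 = 4808.810 LSBs.
round(4808.810) = 4809.

code 4809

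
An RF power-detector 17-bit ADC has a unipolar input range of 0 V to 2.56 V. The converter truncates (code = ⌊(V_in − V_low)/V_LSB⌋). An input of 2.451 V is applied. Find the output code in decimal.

code 125491

LSB = 2.56 V / 131072 = 19.53 µV.
Input sits at 125491.200 steps above V_low.
So the output code is 125491.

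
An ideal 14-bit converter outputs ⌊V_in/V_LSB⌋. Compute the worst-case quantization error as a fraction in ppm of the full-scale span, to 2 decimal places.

Truncating → worst-case error = 1 LSB = V_FS/2^14, so 1e+06/16384 = 61.0352 ppm of full scale.

61.04 ppm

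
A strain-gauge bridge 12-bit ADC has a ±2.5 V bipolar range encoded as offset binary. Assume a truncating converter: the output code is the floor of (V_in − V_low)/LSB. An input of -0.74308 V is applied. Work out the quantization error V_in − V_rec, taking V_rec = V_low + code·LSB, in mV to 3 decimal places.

LSB = 5/2^12 = 1.221 mV.
Scaled input = 1439.2689 LSBs, so code = 1439.
Code 1439 maps back to (−2.5) + 1439×0.0012207 V = -0.7434082 V.
Difference: 0.000328203 V → 0.328 mV.

0.328 mV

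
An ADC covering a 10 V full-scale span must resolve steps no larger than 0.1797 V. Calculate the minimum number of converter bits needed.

6 bits

Number of steps required ≥ 10 V / 0.1797 V = 55.65.
Need 2^N ≥ 55.65; 2^5 = 32, 2^6 = 64.
Minimum N = 6.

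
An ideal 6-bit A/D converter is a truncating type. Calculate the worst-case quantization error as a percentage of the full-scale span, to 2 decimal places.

Truncating → worst-case error = 1 LSB = V_FS/2^6, so 100/64 = 1.5625 % of full scale.

1.56 %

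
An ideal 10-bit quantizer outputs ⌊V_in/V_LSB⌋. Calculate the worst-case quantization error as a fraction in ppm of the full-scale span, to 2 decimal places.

Truncating → worst-case error = 1 LSB = V_FS/2^10, so 1e+06/1024 = 976.562 ppm of full scale.

976.56 ppm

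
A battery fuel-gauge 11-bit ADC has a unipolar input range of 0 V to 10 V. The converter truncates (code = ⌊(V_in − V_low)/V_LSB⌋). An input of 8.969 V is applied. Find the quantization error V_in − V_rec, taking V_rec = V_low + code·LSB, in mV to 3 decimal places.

4.156 mV

LSB = 10/2^11 = 4.883 mV.
Scaled input = 1836.8512 LSBs, so code = 1836.
Reconstructed: 8.9648438 V.
Difference: 0.00415625 V → 4.156 mV.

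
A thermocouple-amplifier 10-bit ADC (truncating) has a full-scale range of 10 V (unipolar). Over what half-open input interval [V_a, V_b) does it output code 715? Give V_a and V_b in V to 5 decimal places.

[6.98242 V, 6.99219 V)

LSB = 10/2^10 = 9.766 mV.
V_a = V_low + 715·LSB = 6.98242 V; V_b = V_low + 716·LSB = 6.99219 V.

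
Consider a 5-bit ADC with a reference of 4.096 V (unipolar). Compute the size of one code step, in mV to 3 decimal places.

128.000 mV

Full-scale span = 4.096 V.
LSB = 4.096 / 2^5 = 4.096 / 32 = 0.128 V = 128.000 mV.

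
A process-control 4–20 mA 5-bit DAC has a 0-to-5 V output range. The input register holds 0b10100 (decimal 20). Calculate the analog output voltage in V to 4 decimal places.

LSB = 5 V / 2^5 = 156.250 mV.
Code 0b10100 = 20 decimal.
V_out = 0 + 20 × 0.15625 V = 3.125 V.

3.1250 V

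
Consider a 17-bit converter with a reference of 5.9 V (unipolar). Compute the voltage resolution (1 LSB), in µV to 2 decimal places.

Full-scale span = 5.9 V.
LSB = 5.9 / 2^17 = 5.9 / 131072 = 4.50134e-05 V = 45.01 µV.

45.01 µV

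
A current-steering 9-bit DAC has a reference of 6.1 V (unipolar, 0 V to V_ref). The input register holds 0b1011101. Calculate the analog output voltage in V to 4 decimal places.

LSB = 6.1 V / 2^9 = 11.914 mV.
Code 0b1011101 = 93 decimal.
V_out = 0 + 93 × 0.0119141 V = 1.10801 V.

1.1080 V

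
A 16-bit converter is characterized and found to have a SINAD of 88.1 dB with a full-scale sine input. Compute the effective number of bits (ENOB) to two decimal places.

14.34 bits

ENOB = (SINAD − 1.76) / 6.02 = (88.1 − 1.76)/6.02 = 14.342.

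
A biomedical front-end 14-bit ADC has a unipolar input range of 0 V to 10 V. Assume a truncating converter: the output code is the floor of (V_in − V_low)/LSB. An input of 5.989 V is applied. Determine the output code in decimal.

With 16384 levels over 10 V, one step is 0.610 mV.
Input sits at 9812.378 steps above V_low.
So the output code is 9812.

code 9812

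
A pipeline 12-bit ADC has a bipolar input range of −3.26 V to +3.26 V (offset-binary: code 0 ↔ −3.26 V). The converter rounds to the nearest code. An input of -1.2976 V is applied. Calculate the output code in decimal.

Full-scale span = 6.52 V; LSB = 6.52/2^12 = 1.592 mV.
Input sits at 1232.821 steps above V_low.
round(1232.821) = 1233.

code 1233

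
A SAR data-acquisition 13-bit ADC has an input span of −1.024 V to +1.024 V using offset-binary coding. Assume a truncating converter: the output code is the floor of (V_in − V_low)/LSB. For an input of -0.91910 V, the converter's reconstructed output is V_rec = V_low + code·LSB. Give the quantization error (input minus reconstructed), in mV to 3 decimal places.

0.150 mV

LSB = 2.048/2^13 = 250.00 µV.
(-0.91910 − (−1.024))/0.00025 = 419.6000; ⌊·⌋ gives code 419.
Reconstructed: -0.91925 V.
Error = -0.91910 − (−0.91925) = 0.00015 V = 0.150 mV.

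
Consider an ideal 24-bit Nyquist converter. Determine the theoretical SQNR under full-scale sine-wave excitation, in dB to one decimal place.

SNR ≈ 6.02·N + 1.76 dB = 6.02·24 + 1.76 = 146.24 dB.

146.2 dB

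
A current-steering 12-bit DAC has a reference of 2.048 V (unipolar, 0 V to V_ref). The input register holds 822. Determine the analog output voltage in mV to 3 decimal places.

411.000 mV

LSB = 2.048 V / 2^12 = 0.500 mV.
V_out = 0 + 822 × 0.0005 V = 0.411 V.
= 411.000 mV.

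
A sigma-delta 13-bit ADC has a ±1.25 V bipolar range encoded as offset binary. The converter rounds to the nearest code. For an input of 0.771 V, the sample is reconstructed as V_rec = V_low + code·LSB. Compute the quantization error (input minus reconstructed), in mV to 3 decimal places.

0.126 mV

Step size: 2.5 V ÷ 2^13 = 305.18 µV.
Scaled input = 6622.4128 LSBs, so code = 6622.
Reconstructed: 0.77087402 V.
Difference: 0.000125977 V → 0.126 mV.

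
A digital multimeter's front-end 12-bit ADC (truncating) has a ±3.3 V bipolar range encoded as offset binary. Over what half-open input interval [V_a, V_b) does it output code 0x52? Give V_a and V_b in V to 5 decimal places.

LSB = 6.6/2^12 = 1.611 mV.
Code 0x52 = 82 decimal.
V_a = V_low + 82·LSB = -3.16787 V; V_b = V_low + 83·LSB = -3.16626 V.

[-3.16787 V, -3.16626 V)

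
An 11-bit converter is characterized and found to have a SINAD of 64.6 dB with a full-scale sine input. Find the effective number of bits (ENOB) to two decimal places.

ENOB = (SINAD − 1.76) / 6.02 = (64.6 − 1.76)/6.02 = 10.439.

10.44 bits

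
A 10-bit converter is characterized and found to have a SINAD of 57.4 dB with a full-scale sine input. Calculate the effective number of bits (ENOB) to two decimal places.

9.24 bits

ENOB = (SINAD − 1.76) / 6.02 = (57.4 − 1.76)/6.02 = 9.243.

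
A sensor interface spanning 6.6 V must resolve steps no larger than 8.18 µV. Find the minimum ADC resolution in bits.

20 bits

Number of steps required ≥ 6.6 V / 8.18 µV = 806845.97.
Need 2^N ≥ 806845.97; 2^19 = 524288, 2^20 = 1048576.
Minimum N = 20.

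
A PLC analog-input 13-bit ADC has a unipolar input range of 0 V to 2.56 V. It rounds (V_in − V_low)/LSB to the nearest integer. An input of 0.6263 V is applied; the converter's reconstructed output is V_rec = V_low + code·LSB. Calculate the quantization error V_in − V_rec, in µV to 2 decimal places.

LSB = 2.56/2^13 = 312.50 µV.
(0.6263 − 0)/0.0003125 = 2004.1600; round gives code 2004.
V_rec = 0 + 2004·0.0003125 = 0.62625 V.
Error = 0.6263 − 0.62625 = 5e-05 V = 50.00 µV.

50.00 µV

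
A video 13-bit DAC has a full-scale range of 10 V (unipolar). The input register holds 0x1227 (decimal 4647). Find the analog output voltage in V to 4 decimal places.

5.6726 V

LSB = 10 V / 2^13 = 1.221 mV.
Code 0x1227 = 4647 decimal.
V_out = 0 + 4647 × 0.0012207 V = 5.67261 V.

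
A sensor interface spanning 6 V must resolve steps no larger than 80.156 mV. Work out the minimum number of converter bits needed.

7 bits

Number of steps required ≥ 6 V / 80.156 mV = 74.85.
Need 2^N ≥ 74.85; 2^6 = 64, 2^7 = 128.
Minimum N = 7.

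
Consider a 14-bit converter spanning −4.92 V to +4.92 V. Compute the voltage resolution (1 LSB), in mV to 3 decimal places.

0.601 mV

Full-scale span = 9.84 V.
LSB = 9.84 / 2^14 = 9.84 / 16384 = 0.000600586 V = 0.601 mV.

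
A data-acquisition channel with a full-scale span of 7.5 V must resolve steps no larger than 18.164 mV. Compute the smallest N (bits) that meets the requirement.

Number of steps required ≥ 7.5 V / 18.164 mV = 412.90.
Need 2^N ≥ 412.90; 2^8 = 256, 2^9 = 512.
Minimum N = 9.

9 bits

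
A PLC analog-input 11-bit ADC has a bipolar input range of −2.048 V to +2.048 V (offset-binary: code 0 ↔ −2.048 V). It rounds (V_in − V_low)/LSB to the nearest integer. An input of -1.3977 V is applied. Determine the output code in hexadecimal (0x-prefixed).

Full-scale span = 4.096 V; LSB = 4.096/2^11 = 2.000 mV.
(-1.3977 − (−2.048)) / 0.002 = 325.150 LSBs.
So the output code is 325.
In hexadecimal (0x-prefixed): 0x145.

code 0x145 (decimal 325)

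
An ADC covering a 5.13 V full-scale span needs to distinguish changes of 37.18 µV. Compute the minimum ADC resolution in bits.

18 bits

Number of steps required ≥ 5.13 V / 37.18 µV = 137977.41.
Need 2^N ≥ 137977.41; 2^17 = 131072, 2^18 = 262144.
Minimum N = 18.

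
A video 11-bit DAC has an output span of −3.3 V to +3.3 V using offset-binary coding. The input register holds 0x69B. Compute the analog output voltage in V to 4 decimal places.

LSB = 6.6 V / 2^11 = 3.223 mV.
Code 0x69B = 1691 decimal.
V_out = (−3.3) + 1691 × 0.00322266 V = 2.14951 V.

2.1495 V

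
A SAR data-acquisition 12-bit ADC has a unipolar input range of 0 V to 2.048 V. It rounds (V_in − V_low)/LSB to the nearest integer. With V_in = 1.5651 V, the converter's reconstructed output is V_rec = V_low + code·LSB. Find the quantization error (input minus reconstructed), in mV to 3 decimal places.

Step size: 2.048 V ÷ 2^12 = 0.500 mV.
Scaled input = 3130.2000 LSBs, so code = 3130.
Code 3130 maps back to 0 + 3130×0.0005 V = 1.565 V.
Difference: 0.0001 V → 0.100 mV.

0.100 mV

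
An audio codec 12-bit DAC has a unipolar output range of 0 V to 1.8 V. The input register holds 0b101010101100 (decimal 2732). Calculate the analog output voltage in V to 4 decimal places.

LSB = 1.8 V / 2^12 = 439.45 µV.
Code 0b101010101100 = 2732 decimal.
V_out = 0 + 2732 × 0.000439453 V = 1.20059 V.

1.2006 V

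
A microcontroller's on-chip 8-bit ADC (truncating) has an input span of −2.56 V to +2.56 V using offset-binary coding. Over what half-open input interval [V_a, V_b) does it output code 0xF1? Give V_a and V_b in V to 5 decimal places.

LSB = 5.12/2^8 = 20.000 mV.
Code 0xF1 = 241 decimal.
V_a = V_low + 241·LSB = 2.26 V; V_b = V_low + 242·LSB = 2.28 V.

[2.26000 V, 2.28000 V)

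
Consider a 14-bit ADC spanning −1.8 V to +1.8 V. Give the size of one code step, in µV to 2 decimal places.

Full-scale span = 3.6 V.
LSB = 3.6 / 2^14 = 3.6 / 16384 = 0.000219727 V = 219.73 µV.

219.73 µV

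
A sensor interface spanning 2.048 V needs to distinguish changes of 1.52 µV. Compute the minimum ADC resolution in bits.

21 bits

Number of steps required ≥ 2.048 V / 1.52 µV = 1347368.42.
Need 2^N ≥ 1347368.42; 2^20 = 1048576, 2^21 = 2097152.
Minimum N = 21.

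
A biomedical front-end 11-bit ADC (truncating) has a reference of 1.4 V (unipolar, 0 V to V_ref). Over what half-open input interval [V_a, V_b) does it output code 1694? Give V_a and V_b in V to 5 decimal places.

[1.15801 V, 1.15869 V)

LSB = 1.4/2^11 = 0.684 mV.
V_a = V_low + 1694·LSB = 1.15801 V; V_b = V_low + 1695·LSB = 1.15869 V.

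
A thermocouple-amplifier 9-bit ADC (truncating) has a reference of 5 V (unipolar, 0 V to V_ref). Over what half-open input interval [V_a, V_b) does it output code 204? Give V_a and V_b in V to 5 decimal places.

LSB = 5/2^9 = 9.766 mV.
V_a = V_low + 204·LSB = 1.99219 V; V_b = V_low + 205·LSB = 2.00195 V.

[1.99219 V, 2.00195 V)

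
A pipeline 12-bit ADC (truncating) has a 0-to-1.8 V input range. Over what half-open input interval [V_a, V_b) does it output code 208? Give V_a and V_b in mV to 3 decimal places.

LSB = 1.8/2^12 = 439.45 µV.
V_a = V_low + 208·LSB = 0.0914062 V; V_b = V_low + 209·LSB = 0.0918457 V.

[91.406 mV, 91.846 mV)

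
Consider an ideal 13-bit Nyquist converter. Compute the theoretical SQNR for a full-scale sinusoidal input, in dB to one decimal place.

SNR ≈ 6.02·N + 1.76 dB = 6.02·13 + 1.76 = 80.02 dB.

80.0 dB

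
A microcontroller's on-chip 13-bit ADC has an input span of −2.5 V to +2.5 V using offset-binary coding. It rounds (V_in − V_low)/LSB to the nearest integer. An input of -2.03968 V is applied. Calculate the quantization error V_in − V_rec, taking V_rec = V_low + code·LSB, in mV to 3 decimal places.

0.115 mV

Step size: 5 V ÷ 2^13 = 0.610 mV.
(-2.03968 − (−2.5))/0.000610352 = 754.1883; round gives code 754.
V_rec = (−2.5) + 754·0.000610352 = -2.0397949 V.
Difference: 0.000114922 V → 0.115 mV.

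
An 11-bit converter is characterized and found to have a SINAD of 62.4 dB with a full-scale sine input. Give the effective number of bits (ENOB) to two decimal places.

ENOB = (SINAD − 1.76) / 6.02 = (62.4 − 1.76)/6.02 = 10.073.

10.07 bits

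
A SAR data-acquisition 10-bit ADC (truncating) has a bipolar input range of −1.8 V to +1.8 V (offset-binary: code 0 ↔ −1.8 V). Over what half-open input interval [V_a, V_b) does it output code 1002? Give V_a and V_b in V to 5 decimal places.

[1.72266 V, 1.72617 V)

LSB = 3.6/2^10 = 3.516 mV.
V_a = V_low + 1002·LSB = 1.72266 V; V_b = V_low + 1003·LSB = 1.72617 V.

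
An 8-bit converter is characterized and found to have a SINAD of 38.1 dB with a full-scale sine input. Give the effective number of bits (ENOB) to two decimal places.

ENOB = (SINAD − 1.76) / 6.02 = (38.1 − 1.76)/6.02 = 6.037.

6.04 bits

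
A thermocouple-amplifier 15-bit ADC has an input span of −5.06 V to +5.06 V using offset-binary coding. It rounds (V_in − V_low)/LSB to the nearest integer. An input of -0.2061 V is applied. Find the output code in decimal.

code 15717

With 32768 levels over 10.12 V, one step is 308.84 µV.
(V_in − V_low)/LSB = (-0.2061 − (−5.06)) / 0.000308838 = 15716.660.
Round → code 15717.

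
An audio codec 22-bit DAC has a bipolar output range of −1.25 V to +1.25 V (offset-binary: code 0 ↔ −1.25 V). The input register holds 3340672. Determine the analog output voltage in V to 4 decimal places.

LSB = 2.5 V / 2^22 = 0.60 µV.
V_out = (−1.25) + 3340672 × 5.96046e-07 V = 0.741196 V.

0.7412 V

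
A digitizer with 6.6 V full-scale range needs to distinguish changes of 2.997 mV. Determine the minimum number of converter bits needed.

12 bits

Number of steps required ≥ 6.6 V / 2.997 mV = 2202.20.
Need 2^N ≥ 2202.20; 2^11 = 2048, 2^12 = 4096.
Minimum N = 12.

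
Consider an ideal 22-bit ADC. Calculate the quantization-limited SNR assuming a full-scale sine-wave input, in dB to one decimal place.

134.2 dB

SNR ≈ 6.02·N + 1.76 dB = 6.02·22 + 1.76 = 134.20 dB.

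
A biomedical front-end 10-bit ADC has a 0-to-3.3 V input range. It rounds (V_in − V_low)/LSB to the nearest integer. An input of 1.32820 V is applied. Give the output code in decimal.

Full-scale span = 3.3 V; LSB = 3.3/2^10 = 3.223 mV.
(V_in − V_low)/LSB = (1.32820 − 0) / 0.00322266 = 412.144.
Round → code 412.

code 412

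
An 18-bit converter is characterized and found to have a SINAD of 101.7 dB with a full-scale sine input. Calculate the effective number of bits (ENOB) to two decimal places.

16.60 bits

ENOB = (SINAD − 1.76) / 6.02 = (101.7 − 1.76)/6.02 = 16.601.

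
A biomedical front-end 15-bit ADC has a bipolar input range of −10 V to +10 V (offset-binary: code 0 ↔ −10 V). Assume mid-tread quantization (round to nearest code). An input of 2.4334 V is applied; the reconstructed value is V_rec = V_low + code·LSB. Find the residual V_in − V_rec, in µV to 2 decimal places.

Step size: 20 V ÷ 2^15 = 0.610 mV.
(2.4334 − (−10))/0.000610352 = 20370.8826; round gives code 20371.
V_rec = (−10) + 20371·0.000610352 = 2.4334717 V.
Difference: -7.16797e-05 V → -71.68 µV.

-71.68 µV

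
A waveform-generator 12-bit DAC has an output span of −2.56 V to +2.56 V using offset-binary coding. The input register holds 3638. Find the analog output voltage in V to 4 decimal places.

LSB = 5.12 V / 2^12 = 1.250 mV.
V_out = (−2.56) + 3638 × 0.00125 V = 1.9875 V.

1.9875 V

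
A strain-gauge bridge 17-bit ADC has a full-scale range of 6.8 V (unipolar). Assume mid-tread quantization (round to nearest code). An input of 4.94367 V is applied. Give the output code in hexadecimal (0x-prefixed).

code 0x1743B (decimal 95291)

LSB = 6.8 V / 131072 = 51.88 µV.
Input sits at 95290.693 steps above V_low.
So the output code is 95291.
In hexadecimal (0x-prefixed): 0x1743B.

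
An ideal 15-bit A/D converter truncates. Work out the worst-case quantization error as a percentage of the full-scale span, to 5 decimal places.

Truncating → worst-case error = 1 LSB = V_FS/2^15, so 100/32768 = 0.00305176 % of full scale.

0.00305 %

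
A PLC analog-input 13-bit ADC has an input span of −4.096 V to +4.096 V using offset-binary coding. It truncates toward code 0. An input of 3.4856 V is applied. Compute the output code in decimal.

code 7581

LSB = 8.192 V / 8192 = 1.000 mV.
(V_in − V_low)/LSB = (3.4856 − (−4.096)) / 0.001 = 7581.600.
Floor → code 7581.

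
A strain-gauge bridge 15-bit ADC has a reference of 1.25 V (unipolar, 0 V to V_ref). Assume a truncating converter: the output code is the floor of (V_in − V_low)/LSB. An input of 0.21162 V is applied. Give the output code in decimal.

LSB = 1.25 V / 32768 = 38.15 µV.
(0.21162 − 0) / 3.8147e-05 = 5547.491 LSBs.
⌊·⌋(5547.491) = 5547.

code 5547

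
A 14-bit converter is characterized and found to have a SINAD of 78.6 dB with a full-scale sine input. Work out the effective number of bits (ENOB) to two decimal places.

12.76 bits

ENOB = (SINAD − 1.76) / 6.02 = (78.6 − 1.76)/6.02 = 12.764.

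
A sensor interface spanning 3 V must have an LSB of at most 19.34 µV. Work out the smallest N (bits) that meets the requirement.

18 bits

Number of steps required ≥ 3 V / 19.34 µV = 155118.92.
Need 2^N ≥ 155118.92; 2^17 = 131072, 2^18 = 262144.
Minimum N = 18.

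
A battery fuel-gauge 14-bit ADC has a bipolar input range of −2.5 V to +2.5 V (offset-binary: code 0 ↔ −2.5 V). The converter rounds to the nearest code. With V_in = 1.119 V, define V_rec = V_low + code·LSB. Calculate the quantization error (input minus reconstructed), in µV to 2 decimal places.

-79.59 µV

LSB = 5/2^14 = 305.18 µV.
Scaled input = 11858.7392 LSBs, so code = 11859.
Code 11859 maps back to (−2.5) + 11859×0.000305176 V = 1.1190796 V.
V_in − V_rec = -7.95898e-05 V = -79.59 µV.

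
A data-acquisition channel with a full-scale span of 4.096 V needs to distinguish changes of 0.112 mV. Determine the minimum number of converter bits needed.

16 bits

Number of steps required ≥ 4.096 V / 0.112 mV = 36571.43.
Need 2^N ≥ 36571.43; 2^15 = 32768, 2^16 = 65536.
Minimum N = 16.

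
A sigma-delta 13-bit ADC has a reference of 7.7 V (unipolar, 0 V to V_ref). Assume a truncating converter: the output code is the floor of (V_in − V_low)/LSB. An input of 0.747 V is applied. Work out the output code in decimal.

code 794

LSB = 7.7 V / 8192 = 0.940 mV.
(V_in − V_low)/LSB = (0.747 − 0) / 0.000939941 = 794.730.
⌊·⌋(794.730) = 794.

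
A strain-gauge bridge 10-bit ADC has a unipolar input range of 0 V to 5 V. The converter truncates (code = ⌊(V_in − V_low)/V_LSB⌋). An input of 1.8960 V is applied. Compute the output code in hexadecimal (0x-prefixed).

code 0x184 (decimal 388)

Full-scale span = 5 V; LSB = 5/2^10 = 4.883 mV.
(V_in − V_low)/LSB = (1.8960 − 0) / 0.00488281 = 388.301.
So the output code is 388.
In hexadecimal (0x-prefixed): 0x184.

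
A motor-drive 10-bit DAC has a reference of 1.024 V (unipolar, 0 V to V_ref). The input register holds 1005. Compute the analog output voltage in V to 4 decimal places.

1.0050 V

LSB = 1.024 V / 2^10 = 1.000 mV.
V_out = 0 + 1005 × 0.001 V = 1.005 V.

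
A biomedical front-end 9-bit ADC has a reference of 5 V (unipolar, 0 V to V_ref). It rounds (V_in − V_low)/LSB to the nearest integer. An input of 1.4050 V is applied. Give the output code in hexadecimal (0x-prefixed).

LSB = 5 V / 512 = 9.766 mV.
Input sits at 143.872 steps above V_low.
round(143.872) = 144.
In hexadecimal (0x-prefixed): 0x90.

code 0x90 (decimal 144)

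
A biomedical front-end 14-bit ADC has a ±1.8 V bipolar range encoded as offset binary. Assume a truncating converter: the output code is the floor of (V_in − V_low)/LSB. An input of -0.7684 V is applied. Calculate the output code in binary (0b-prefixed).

code 0b1001001010110 (decimal 4694)

LSB = 3.6 V / 16384 = 219.73 µV.
Input sits at 4694.926 steps above V_low.
Floor → code 4694.
In binary (0b-prefixed): 0b1001001010110.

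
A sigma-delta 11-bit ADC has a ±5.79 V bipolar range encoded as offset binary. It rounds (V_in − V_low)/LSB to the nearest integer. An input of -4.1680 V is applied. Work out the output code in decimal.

code 287

Full-scale span = 11.58 V; LSB = 11.58/2^11 = 5.654 mV.
(V_in − V_low)/LSB = (-4.1680 − (−5.79)) / 0.0056543 = 286.861.
Round → code 287.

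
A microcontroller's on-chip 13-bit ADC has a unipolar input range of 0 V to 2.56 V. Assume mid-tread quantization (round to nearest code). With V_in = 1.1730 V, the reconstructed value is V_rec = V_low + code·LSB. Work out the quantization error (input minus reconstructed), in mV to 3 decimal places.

-0.125 mV

LSB = 2.56/2^13 = 312.50 µV.
(1.1730 − 0)/0.0003125 = 3753.6000; round gives code 3754.
Reconstructed: 1.173125 V.
Error = 1.1730 − 1.173125 = -0.000125 V = -0.125 mV.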